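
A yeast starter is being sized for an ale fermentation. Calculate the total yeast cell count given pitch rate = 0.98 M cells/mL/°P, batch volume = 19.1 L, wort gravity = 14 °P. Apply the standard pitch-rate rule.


cells (billions) = rate · V_L · °P
cells = 0.98 · 19.1 · 14

262.0520 billion cells


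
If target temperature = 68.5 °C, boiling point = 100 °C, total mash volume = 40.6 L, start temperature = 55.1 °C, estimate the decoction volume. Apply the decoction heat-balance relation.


V_dec = V_total·(T_target − T_start)/(T_boil − T_start)
V_dec = 40.6·(68.5 − 55.1)/(100 − 55.1)

12.1167 L


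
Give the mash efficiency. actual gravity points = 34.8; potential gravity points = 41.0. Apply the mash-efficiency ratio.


efficiency = actual / potential × 100
efficiency = 34.8 / 41.0 × 100

84.8780 %


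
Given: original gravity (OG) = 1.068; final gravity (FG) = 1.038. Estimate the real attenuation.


AA = (OG−FG)/(OG−1)·100;  RA = AA·0.8192
AA = (1.068 − 1.038)/(1.068 − 1)·100 = 44.1176
RA = 44.1176·0.8192

36.1412 %


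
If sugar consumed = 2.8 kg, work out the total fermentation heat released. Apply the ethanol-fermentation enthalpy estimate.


Q = m_sugar · 590 kJ/kg
Q = 2.8 · 590

1652.0000 kJ


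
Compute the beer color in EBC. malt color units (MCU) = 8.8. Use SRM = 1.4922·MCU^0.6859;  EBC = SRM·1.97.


SRM = 1.4922·8.8^0.6859 = 6.6320
EBC = 6.6320·1.97

13.0651 EBC


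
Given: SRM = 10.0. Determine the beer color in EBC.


EBC = SRM · 1.97
EBC = 10.0 · 1.97

19.7000 EBC


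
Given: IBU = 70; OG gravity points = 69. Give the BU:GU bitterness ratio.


BU:GU = IBU / OG_points
BU:GU = 70 / 69

1.0145


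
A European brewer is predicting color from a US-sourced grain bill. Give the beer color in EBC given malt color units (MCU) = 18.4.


SRM = 1.4922·MCU^0.6859;  EBC = SRM·1.97
SRM = 1.4922·18.4^0.6859 = 10.9993
EBC = 10.9993·1.97

21.6686 EBC


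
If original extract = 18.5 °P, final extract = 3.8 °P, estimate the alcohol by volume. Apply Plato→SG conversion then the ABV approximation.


SG = 259/(259 − P);  ABV = (OG − FG)·131.25
OG = 259/(259 − 18.5) = 1.0769
FG = 259/(259 − 3.8) = 1.0149
ABV = (1.0769 − 1.0149)·131.25

8.1418 % ABV


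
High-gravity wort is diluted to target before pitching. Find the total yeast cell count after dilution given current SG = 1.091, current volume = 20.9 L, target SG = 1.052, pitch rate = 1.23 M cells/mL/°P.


V_w = V·((SG_c−1)/(SG_t−1)−1);  °P = 259 − 259/SG_t;  cells = rate·(V+V_w)·°P
V_w = 20.9·((1.091−1)/(1.052−1)−1) = 15.6750
V_final = 20.9 + 15.6750 = 36.5750
°P = 259 − 259/1.052 = 12.8023
cells = 1.23·36.5750·12.8023

575.9394 billion cells


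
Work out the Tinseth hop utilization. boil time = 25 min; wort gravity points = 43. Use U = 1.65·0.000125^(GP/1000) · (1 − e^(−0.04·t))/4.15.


bigness = 1.65·0.000125^(43/1000) = 1.1211
boil_factor = (1 − e^(−0.04·25))/4.15 = 0.1523
U = 1.1211 · 0.1523

0.1708


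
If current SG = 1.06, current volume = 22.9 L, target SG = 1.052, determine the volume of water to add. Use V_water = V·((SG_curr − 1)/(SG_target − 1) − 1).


V_water = 22.9·((1.06 − 1)/(1.052 − 1) − 1)

3.5231 L


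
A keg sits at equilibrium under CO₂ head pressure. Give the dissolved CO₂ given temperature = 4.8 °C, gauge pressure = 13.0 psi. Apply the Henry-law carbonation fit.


vols = (P + 14.695)·(0.01821 + 0.09011·e^(−0.04·T))
vols = (13.0 + 14.695)·(0.01821 + 0.09011·e^(−0.04·4.8))

2.5640 volumes


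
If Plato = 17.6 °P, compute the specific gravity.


SG = 259/(259 − P)
SG = 259/(259 − 17.6)

1.0729


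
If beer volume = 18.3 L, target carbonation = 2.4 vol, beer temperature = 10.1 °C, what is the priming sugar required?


residual = 14.695·(0.01821 + 0.09011·e^(−0.04·T));  sugar = (target − residual)·4.0·V
residual = 14.695·(0.01821 + 0.09011·e^(−0.04·10.1)) = 1.1517
sugar = (2.4 − 1.1517)·4.0·18.3

91.3779 g


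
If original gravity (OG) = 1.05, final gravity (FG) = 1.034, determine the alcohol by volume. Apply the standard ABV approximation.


ABV = (OG − FG) · 131.25
ABV = (1.05 − 1.034) · 131.25

2.1000 % ABV


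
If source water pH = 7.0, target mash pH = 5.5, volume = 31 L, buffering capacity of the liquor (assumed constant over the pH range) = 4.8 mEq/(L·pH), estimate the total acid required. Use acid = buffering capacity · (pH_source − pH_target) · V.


acid = 4.8 · (7.0 − 5.5) · 31

223.2000 mEq


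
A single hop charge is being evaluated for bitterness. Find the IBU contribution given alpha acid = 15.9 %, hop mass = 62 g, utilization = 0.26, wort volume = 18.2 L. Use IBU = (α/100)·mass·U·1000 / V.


IBU = (15.9/100)·62·0.26·1000 / 18.2

140.8286 IBU


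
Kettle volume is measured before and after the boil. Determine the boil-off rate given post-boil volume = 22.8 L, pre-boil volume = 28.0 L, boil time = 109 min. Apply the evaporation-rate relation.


rate = (V_pre − V_post) / (t_min/60)
rate = (28.0 − 22.8) / (109/60)

2.8624 L/hr


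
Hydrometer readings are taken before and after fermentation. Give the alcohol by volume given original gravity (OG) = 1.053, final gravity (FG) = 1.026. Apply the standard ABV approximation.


ABV = (OG − FG) · 131.25
ABV = (1.053 − 1.026) · 131.25

3.5437 % ABV


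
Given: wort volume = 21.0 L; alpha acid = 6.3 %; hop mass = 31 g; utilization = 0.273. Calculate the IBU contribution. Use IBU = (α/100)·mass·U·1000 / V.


IBU = (6.3/100)·31·0.273·1000 / 21.0

25.3890 IBU


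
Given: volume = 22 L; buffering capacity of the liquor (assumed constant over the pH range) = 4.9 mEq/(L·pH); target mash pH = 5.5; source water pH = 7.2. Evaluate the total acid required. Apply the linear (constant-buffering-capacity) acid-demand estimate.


acid = buffering capacity · (pH_source − pH_target) · V
acid = 4.9 · (7.2 − 5.5) · 22

183.2600 mEq


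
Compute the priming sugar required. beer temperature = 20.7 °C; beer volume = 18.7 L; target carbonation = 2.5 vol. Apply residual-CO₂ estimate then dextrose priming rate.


residual = 14.695·(0.01821 + 0.09011·e^(−0.04·T));  sugar = (target − residual)·4.0·V
residual = 14.695·(0.01821 + 0.09011·e^(−0.04·20.7)) = 0.8462
sugar = (2.5 − 0.8462)·4.0·18.7

123.7077 g


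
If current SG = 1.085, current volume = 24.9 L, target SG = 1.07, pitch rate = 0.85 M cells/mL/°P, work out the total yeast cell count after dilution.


V_w = V·((SG_c−1)/(SG_t−1)−1);  °P = 259 − 259/SG_t;  cells = rate·(V+V_w)·°P
V_w = 24.9·((1.085−1)/(1.07−1)−1) = 5.3357
V_final = 24.9 + 5.3357 = 30.2357
°P = 259 − 259/1.07 = 16.9439
cells = 0.85·30.2357·16.9439

435.4649 billion cells


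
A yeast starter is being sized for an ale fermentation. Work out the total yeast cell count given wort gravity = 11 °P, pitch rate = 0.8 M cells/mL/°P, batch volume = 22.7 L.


cells (billions) = rate · V_L · °P
cells = 0.8 · 22.7 · 11

199.7600 billion cells


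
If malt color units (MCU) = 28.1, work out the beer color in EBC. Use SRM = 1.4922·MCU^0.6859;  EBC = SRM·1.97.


SRM = 1.4922·28.1^0.6859 = 14.7060
EBC = 14.7060·1.97

28.9708 EBC


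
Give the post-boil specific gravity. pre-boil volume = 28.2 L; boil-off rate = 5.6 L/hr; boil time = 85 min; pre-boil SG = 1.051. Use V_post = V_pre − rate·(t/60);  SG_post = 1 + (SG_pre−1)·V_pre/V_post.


V_post = 28.2 − 5.6·(85/60) = 20.2667
SG_post = 1 + (1.051 − 1)·28.2/20.2667

1.0710


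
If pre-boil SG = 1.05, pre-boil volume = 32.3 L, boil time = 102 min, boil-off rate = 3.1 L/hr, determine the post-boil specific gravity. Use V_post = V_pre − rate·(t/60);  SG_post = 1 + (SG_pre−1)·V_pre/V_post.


V_post = 32.3 − 3.1·(102/60) = 27.0300
SG_post = 1 + (1.05 − 1)·32.3/27.0300

1.0597


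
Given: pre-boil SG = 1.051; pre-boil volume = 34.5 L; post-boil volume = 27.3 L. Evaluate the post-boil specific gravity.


SG_post = 1 + (SG_pre − 1)·V_pre/V_post
pts_pre = (1.051 − 1)·1000 = 51.0000
pts_post = 51.0000·34.5/27.3 = 64.4505
SG_post = 1 + 64.4505/1000

1.0645


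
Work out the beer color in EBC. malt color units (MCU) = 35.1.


SRM = 1.4922·MCU^0.6859;  EBC = SRM·1.97
SRM = 1.4922·35.1^0.6859 = 17.1298
EBC = 17.1298·1.97

33.7458 EBC


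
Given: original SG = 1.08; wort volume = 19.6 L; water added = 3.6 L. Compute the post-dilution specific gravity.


SG_new = 1 + (SG_old − 1)·V_old/(V_old + V_water)
pts = (1.08 − 1)·1000·19.6/(19.6 + 3.6) = 67.5862
SG_new = 1 + 67.5862/1000

1.0676


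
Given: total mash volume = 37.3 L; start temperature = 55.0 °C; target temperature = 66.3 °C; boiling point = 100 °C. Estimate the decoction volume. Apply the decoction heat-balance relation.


V_dec = V_total·(T_target − T_start)/(T_boil − T_start)
V_dec = 37.3·(66.3 − 55.0)/(100 − 55.0)

9.3664 L


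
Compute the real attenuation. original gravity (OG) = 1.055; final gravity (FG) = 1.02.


AA = (OG−FG)/(OG−1)·100;  RA = AA·0.8192
AA = (1.055 − 1.02)/(1.055 − 1)·100 = 63.6364
RA = 63.6364·0.8192

52.1309 %


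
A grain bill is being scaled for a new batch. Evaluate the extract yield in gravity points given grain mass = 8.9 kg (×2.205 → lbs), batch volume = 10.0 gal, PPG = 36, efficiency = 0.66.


points = lbs × PPG × eff / vol
lbs = 8.9 × 2.205 = 19.6245
points = 19.6245 × 36 × 0.66 / 10.0

46.6278 points


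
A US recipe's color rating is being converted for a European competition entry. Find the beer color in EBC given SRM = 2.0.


EBC = SRM · 1.97
EBC = 2.0 · 1.97

3.9400 EBC


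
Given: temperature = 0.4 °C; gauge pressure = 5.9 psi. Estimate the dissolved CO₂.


vols = (P + 14.695)·(0.01821 + 0.09011·e^(−0.04·T))
vols = (5.9 + 14.695)·(0.01821 + 0.09011·e^(−0.04·0.4))

2.2014 volumes


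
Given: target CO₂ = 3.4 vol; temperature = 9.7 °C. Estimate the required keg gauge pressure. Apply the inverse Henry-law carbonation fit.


psi = vols/(0.01821 + 0.09011·e^(−0.04·T)) − 14.695
psi = 3.4/(0.01821 + 0.09011·e^(−0.04·9.7)) − 14.695

28.1576 psi


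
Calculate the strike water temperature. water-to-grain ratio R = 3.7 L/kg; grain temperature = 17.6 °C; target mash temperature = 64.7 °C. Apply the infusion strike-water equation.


T_strike = (0.41/R)·(T_mash − T_grain) + T_mash
T_strike = (0.41/3.7)·(64.7 − 17.6) + 64.7

69.9192 °C


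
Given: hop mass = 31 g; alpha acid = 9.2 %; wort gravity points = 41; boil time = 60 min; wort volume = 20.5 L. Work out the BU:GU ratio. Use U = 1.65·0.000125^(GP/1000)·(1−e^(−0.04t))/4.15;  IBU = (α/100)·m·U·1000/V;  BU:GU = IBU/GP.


U = 1.65·0.000125^(41/1000)·(1−e^(−0.04·60))/4.15 = 0.2501
IBU = (9.2/100)·31·0.2501·1000/20.5 = 34.7939
BU:GU = 34.7939/41

0.8486


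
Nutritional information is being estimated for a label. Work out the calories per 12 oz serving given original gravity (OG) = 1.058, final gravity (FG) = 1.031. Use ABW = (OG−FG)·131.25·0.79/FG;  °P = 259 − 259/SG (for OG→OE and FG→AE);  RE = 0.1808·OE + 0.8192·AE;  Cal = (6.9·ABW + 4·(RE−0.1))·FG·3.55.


ABW = (1.058 − 1.031)·131.25·0.79/1.031 = 2.7154
OE = 259 − 259/1.058 = 14.1985 °P
AE = 259 − 259/1.031 = 7.7876 °P
RE = 0.1808·14.1985 + 0.8192·7.7876 = 8.9467 °P
Cal = (6.9·2.7154 + 4·(8.9467−0.1))·1.031·3.55

198.0924 kcal


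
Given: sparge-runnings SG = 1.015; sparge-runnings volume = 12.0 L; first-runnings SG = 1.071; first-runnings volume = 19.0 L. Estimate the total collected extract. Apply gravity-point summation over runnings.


total = Σ (SG_i − 1)·1000·V_i
first = (1.071 − 1)·1000·19.0 = 1349.0000
sparge = (1.015 − 1)·1000·12.0 = 180.0000
total = 1349.0000 + 180.0000

1529.0000 gravity·L


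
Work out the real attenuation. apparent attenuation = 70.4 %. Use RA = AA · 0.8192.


RA = 70.4 · 0.8192

57.6717 %


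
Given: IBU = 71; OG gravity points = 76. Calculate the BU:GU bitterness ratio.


BU:GU = IBU / OG_points
BU:GU = 71 / 76

0.9342


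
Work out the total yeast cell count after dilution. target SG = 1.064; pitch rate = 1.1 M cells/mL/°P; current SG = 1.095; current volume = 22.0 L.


V_w = V·((SG_c−1)/(SG_t−1)−1);  °P = 259 − 259/SG_t;  cells = rate·(V+V_w)·°P
V_w = 22.0·((1.095−1)/(1.064−1)−1) = 10.6562
V_final = 22.0 + 10.6562 = 32.6562
°P = 259 − 259/1.064 = 15.5789
cells = 1.1·32.6562·15.5789

559.6250 billion cells


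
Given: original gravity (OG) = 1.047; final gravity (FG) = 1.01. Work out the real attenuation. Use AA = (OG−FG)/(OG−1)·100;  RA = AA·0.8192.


AA = (1.047 − 1.01)/(1.047 − 1)·100 = 78.7234
RA = 78.7234·0.8192

64.4902 %


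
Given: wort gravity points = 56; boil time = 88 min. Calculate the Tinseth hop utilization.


U = 1.65·0.000125^(GP/1000) · (1 − e^(−0.04·t))/4.15
bigness = 1.65·0.000125^(56/1000) = 0.9975
boil_factor = (1 − e^(−0.04·88))/4.15 = 0.2338
U = 0.9975 · 0.2338

0.2332


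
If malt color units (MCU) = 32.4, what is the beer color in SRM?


SRM = 1.4922 · MCU^0.6859
SRM = 1.4922 · 32.4^0.6859

16.2147 SRM


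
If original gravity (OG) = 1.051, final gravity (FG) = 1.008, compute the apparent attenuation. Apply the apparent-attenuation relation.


AA = (OG − FG)/(OG − 1) · 100
AA = (1.051 − 1.008)/(1.051 − 1) · 100

84.3137 %


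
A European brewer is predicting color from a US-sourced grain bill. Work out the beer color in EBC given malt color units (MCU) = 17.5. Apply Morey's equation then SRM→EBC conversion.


SRM = 1.4922·MCU^0.6859;  EBC = SRM·1.97
SRM = 1.4922·17.5^0.6859 = 10.6274
EBC = 10.6274·1.97

20.9360 EBC


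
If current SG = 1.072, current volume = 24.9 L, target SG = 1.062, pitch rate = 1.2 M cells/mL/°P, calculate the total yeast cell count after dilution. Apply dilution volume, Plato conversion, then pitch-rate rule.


V_w = V·((SG_c−1)/(SG_t−1)−1);  °P = 259 − 259/SG_t;  cells = rate·(V+V_w)·°P
V_w = 24.9·((1.072−1)/(1.062−1)−1) = 4.0161
V_final = 24.9 + 4.0161 = 28.9161
°P = 259 − 259/1.062 = 15.1205
cells = 1.2·28.9161·15.1205

524.6725 billion cells


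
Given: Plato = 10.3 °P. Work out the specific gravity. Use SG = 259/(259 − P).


SG = 259/(259 − 10.3)

1.0414


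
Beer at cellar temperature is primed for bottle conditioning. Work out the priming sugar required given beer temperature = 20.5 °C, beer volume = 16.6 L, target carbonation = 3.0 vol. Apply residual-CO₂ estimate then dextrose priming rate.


residual = 14.695·(0.01821 + 0.09011·e^(−0.04·T));  sugar = (target − residual)·4.0·V
residual = 14.695·(0.01821 + 0.09011·e^(−0.04·20.5)) = 0.8508
sugar = (3.0 − 0.8508)·4.0·16.6

142.7068 g


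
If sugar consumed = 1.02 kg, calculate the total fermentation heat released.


Q = m_sugar · 590 kJ/kg
Q = 1.02 · 590

601.8000 kJ


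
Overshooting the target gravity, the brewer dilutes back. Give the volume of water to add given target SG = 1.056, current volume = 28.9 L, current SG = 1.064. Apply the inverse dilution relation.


V_water = V·((SG_curr − 1)/(SG_target − 1) − 1)
V_water = 28.9·((1.064 − 1)/(1.056 − 1) − 1)

4.1286 L


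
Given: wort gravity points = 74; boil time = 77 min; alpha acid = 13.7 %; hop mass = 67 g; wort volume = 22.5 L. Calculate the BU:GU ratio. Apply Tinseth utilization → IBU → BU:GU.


U = 1.65·0.000125^(GP/1000)·(1−e^(−0.04t))/4.15;  IBU = (α/100)·m·U·1000/V;  BU:GU = IBU/GP
U = 1.65·0.000125^(74/1000)·(1−e^(−0.04·77))/4.15 = 0.1951
IBU = (13.7/100)·67·0.1951·1000/22.5 = 79.5769
BU:GU = 79.5769/74

1.0754


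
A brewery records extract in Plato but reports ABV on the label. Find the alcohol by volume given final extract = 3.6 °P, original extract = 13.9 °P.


SG = 259/(259 − P);  ABV = (OG − FG)·131.25
OG = 259/(259 − 13.9) = 1.0567
FG = 259/(259 − 3.6) = 1.0141
ABV = (1.0567 − 1.0141)·131.25

5.5934 % ABV


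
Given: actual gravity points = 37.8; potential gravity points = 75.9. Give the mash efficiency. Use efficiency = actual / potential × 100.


efficiency = 37.8 / 75.9 × 100

49.8024 %


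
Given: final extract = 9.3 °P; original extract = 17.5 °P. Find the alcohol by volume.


SG = 259/(259 − P);  ABV = (OG − FG)·131.25
OG = 259/(259 − 17.5) = 1.0725
FG = 259/(259 − 9.3) = 1.0372
ABV = (1.0725 − 1.0372)·131.25

4.6225 % ABV


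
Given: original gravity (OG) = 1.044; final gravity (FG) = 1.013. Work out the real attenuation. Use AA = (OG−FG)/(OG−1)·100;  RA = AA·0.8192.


AA = (1.044 − 1.013)/(1.044 − 1)·100 = 70.4545
RA = 70.4545·0.8192

57.7164 %


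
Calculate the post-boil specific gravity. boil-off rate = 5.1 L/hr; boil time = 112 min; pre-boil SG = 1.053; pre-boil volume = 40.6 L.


V_post = V_pre − rate·(t/60);  SG_post = 1 + (SG_pre−1)·V_pre/V_post
V_post = 40.6 − 5.1·(112/60) = 31.0800
SG_post = 1 + (1.053 − 1)·40.6/31.0800

1.0692


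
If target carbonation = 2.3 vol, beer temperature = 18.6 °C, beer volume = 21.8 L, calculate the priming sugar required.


residual = 14.695·(0.01821 + 0.09011·e^(−0.04·T));  sugar = (target − residual)·4.0·V
residual = 14.695·(0.01821 + 0.09011·e^(−0.04·18.6)) = 0.8969
sugar = (2.3 − 0.8969)·4.0·21.8

122.3545 g


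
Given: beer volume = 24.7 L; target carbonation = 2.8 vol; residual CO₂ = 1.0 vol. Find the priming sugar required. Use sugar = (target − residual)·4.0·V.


sugar = (2.8 − 1.0)·4.0·24.7

177.8400 g


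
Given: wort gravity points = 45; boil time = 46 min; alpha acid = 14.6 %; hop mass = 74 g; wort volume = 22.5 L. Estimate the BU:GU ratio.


U = 1.65·0.000125^(GP/1000)·(1−e^(−0.04t))/4.15;  IBU = (α/100)·m·U·1000/V;  BU:GU = IBU/GP
U = 1.65·0.000125^(45/1000)·(1−e^(−0.04·46))/4.15 = 0.2232
IBU = (14.6/100)·74·0.2232·1000/22.5 = 107.1739
BU:GU = 107.1739/45

2.3816


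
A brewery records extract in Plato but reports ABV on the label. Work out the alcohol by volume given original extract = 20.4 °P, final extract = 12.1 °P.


SG = 259/(259 − P);  ABV = (OG − FG)·131.25
OG = 259/(259 − 20.4) = 1.0855
FG = 259/(259 − 12.1) = 1.0490
ABV = (1.0855 − 1.0490)·131.25

4.7894 % ABV


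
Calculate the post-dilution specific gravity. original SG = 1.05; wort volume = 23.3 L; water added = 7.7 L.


SG_new = 1 + (SG_old − 1)·V_old/(V_old + V_water)
pts = (1.05 − 1)·1000·23.3/(23.3 + 7.7) = 37.5806
SG_new = 1 + 37.5806/1000

1.0376


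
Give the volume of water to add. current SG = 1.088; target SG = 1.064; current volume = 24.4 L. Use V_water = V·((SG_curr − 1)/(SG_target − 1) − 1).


V_water = 24.4·((1.088 − 1)/(1.064 − 1) − 1)

9.1500 L


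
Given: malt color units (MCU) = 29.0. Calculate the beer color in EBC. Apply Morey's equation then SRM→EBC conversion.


SRM = 1.4922·MCU^0.6859;  EBC = SRM·1.97
SRM = 1.4922·29.0^0.6859 = 15.0275
EBC = 15.0275·1.97

29.6041 EBC


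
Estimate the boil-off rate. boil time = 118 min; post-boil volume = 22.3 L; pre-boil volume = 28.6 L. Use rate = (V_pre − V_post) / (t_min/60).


rate = (28.6 − 22.3) / (118/60)

3.2034 L/hr


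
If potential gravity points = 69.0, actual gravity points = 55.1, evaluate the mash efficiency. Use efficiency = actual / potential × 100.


efficiency = 55.1 / 69.0 × 100

79.8551 %


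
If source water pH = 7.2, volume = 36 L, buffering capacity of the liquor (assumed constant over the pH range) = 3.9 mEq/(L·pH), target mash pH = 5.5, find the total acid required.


acid = buffering capacity · (pH_source − pH_target) · V
acid = 3.9 · (7.2 − 5.5) · 36

238.6800 mEq


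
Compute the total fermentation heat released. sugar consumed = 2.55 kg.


Q = m_sugar · 590 kJ/kg
Q = 2.55 · 590

1504.5000 kJ


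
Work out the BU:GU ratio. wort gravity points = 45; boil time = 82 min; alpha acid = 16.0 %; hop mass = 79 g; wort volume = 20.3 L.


U = 1.65·0.000125^(GP/1000)·(1−e^(−0.04t))/4.15;  IBU = (α/100)·m·U·1000/V;  BU:GU = IBU/GP
U = 1.65·0.000125^(45/1000)·(1−e^(−0.04·82))/4.15 = 0.2554
IBU = (16.0/100)·79·0.2554·1000/20.3 = 158.9976
BU:GU = 158.9976/45

3.5333


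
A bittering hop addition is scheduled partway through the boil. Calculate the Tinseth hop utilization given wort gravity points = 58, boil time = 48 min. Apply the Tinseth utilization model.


U = 1.65·0.000125^(GP/1000) · (1 − e^(−0.04·t))/4.15
bigness = 1.65·0.000125^(58/1000) = 0.9797
boil_factor = (1 − e^(−0.04·48))/4.15 = 0.2056
U = 0.9797 · 0.2056

0.2015


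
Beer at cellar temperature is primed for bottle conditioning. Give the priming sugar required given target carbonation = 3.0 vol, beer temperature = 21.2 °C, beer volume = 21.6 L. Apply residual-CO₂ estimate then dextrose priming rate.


residual = 14.695·(0.01821 + 0.09011·e^(−0.04·T));  sugar = (target − residual)·4.0·V
residual = 14.695·(0.01821 + 0.09011·e^(−0.04·21.2)) = 0.8347
sugar = (3.0 − 0.8347)·4.0·21.6

187.0821 g


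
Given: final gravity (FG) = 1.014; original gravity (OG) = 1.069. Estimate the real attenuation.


AA = (OG−FG)/(OG−1)·100;  RA = AA·0.8192
AA = (1.069 − 1.014)/(1.069 − 1)·100 = 79.7101
RA = 79.7101·0.8192

65.2986 %


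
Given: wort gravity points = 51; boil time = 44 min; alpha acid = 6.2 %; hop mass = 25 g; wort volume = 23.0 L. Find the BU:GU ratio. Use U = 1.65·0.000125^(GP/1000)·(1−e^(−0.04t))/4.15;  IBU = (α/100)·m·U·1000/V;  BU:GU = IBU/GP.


U = 1.65·0.000125^(51/1000)·(1−e^(−0.04·44))/4.15 = 0.2082
IBU = (6.2/100)·25·0.2082·1000/23.0 = 14.0278
BU:GU = 14.0278/51

0.2751


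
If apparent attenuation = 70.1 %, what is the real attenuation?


RA = AA · 0.8192
RA = 70.1 · 0.8192

57.4259 %


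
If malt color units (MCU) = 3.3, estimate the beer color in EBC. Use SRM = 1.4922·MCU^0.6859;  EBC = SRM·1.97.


SRM = 1.4922·3.3^0.6859 = 3.3844
EBC = 3.3844·1.97

6.6672 EBC


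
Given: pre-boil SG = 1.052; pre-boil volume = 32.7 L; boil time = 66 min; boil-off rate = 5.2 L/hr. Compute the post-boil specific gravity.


V_post = V_pre − rate·(t/60);  SG_post = 1 + (SG_pre−1)·V_pre/V_post
V_post = 32.7 − 5.2·(66/60) = 26.9800
SG_post = 1 + (1.052 − 1)·32.7/26.9800

1.0630


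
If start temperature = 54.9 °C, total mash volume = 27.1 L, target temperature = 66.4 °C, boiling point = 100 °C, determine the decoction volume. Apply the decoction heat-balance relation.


V_dec = V_total·(T_target − T_start)/(T_boil − T_start)
V_dec = 27.1·(66.4 − 54.9)/(100 − 54.9)

6.9102 L


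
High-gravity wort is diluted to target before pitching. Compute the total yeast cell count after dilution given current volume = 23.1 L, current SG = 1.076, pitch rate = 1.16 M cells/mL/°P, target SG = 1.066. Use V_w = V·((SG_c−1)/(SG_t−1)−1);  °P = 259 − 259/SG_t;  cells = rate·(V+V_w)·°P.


V_w = 23.1·((1.076−1)/(1.066−1)−1) = 3.5000
V_final = 23.1 + 3.5000 = 26.6000
°P = 259 − 259/1.066 = 16.0356
cells = 1.16·26.6000·16.0356

494.7959 billion cells


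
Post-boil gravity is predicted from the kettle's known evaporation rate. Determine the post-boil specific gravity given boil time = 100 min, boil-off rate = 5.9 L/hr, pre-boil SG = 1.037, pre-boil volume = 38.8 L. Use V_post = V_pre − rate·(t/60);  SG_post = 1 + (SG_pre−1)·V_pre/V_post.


V_post = 38.8 − 5.9·(100/60) = 28.9667
SG_post = 1 + (1.037 − 1)·38.8/28.9667

1.0496


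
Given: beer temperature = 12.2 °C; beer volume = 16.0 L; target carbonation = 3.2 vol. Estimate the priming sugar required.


residual = 14.695·(0.01821 + 0.09011·e^(−0.04·T));  sugar = (target − residual)·4.0·V
residual = 14.695·(0.01821 + 0.09011·e^(−0.04·12.2)) = 1.0804
sugar = (3.2 − 1.0804)·4.0·16.0

135.6519 g


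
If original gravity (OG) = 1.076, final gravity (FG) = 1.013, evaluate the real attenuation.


AA = (OG−FG)/(OG−1)·100;  RA = AA·0.8192
AA = (1.076 − 1.013)/(1.076 − 1)·100 = 82.8947
RA = 82.8947·0.8192

67.9074 %


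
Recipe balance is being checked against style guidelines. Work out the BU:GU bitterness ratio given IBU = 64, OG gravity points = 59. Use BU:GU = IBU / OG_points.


BU:GU = 64 / 59

1.0847


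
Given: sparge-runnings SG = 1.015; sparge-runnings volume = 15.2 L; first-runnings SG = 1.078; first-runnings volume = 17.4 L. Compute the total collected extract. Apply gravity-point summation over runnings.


total = Σ (SG_i − 1)·1000·V_i
first = (1.078 − 1)·1000·17.4 = 1357.2000
sparge = (1.015 − 1)·1000·15.2 = 228.0000
total = 1357.2000 + 228.0000

1585.2000 gravity·L


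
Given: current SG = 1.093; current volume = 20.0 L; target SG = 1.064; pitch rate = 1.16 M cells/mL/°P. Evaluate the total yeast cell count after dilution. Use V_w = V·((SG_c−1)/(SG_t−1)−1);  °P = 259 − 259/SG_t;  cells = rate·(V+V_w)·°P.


V_w = 20.0·((1.093−1)/(1.064−1)−1) = 9.0625
V_final = 20.0 + 9.0625 = 29.0625
°P = 259 − 259/1.064 = 15.5789
cells = 1.16·29.0625·15.5789

525.2053 billion cells


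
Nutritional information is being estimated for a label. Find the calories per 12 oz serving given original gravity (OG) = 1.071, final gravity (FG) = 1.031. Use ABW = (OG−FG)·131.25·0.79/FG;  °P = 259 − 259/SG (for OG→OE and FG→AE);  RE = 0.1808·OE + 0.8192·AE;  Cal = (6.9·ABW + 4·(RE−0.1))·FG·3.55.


ABW = (1.071 − 1.031)·131.25·0.79/1.031 = 4.0228
OE = 259 − 259/1.071 = 17.1699 °P
AE = 259 − 259/1.031 = 7.7876 °P
RE = 0.1808·17.1699 + 0.8192·7.7876 = 9.4839 °P
Cal = (6.9·4.0228 + 4·(9.4839−0.1))·1.031·3.55

238.9754 kcal


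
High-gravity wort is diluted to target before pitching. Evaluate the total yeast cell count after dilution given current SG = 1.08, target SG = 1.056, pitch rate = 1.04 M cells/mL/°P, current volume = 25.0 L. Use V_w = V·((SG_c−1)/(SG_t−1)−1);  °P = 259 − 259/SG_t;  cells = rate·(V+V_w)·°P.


V_w = 25.0·((1.08−1)/(1.056−1)−1) = 10.7143
V_final = 25.0 + 10.7143 = 35.7143
°P = 259 − 259/1.056 = 13.7348
cells = 1.04·35.7143·13.7348

510.1515 billion cells


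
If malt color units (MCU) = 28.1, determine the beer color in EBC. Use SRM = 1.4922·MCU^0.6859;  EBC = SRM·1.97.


SRM = 1.4922·28.1^0.6859 = 14.7060
EBC = 14.7060·1.97

28.9708 EBC


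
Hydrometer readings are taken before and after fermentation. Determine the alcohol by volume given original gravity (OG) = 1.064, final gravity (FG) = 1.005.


ABV = (OG − FG) · 131.25
ABV = (1.064 − 1.005) · 131.25

7.7438 % ABV


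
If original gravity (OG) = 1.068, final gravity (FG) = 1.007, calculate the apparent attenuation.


AA = (OG − FG)/(OG − 1) · 100
AA = (1.068 − 1.007)/(1.068 − 1) · 100

89.7059 %


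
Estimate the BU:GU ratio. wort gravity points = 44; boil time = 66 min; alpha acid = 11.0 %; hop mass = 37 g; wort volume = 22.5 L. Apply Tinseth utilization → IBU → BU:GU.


U = 1.65·0.000125^(GP/1000)·(1−e^(−0.04t))/4.15;  IBU = (α/100)·m·U·1000/V;  BU:GU = IBU/GP
U = 1.65·0.000125^(44/1000)·(1−e^(−0.04·66))/4.15 = 0.2486
IBU = (11.0/100)·37·0.2486·1000/22.5 = 44.9737
BU:GU = 44.9737/44

1.0221


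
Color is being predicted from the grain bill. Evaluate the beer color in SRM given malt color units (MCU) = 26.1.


SRM = 1.4922 · MCU^0.6859
SRM = 1.4922 · 26.1^0.6859

13.9798 SRM


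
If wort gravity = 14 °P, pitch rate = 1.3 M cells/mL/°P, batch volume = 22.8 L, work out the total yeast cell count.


cells (billions) = rate · V_L · °P
cells = 1.3 · 22.8 · 14

414.9600 billion cells


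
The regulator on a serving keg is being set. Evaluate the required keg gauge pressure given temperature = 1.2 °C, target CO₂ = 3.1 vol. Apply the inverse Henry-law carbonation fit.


psi = vols/(0.01821 + 0.09011·e^(−0.04·T)) − 14.695
psi = 3.1/(0.01821 + 0.09011·e^(−0.04·1.2)) − 14.695

15.0849 psi


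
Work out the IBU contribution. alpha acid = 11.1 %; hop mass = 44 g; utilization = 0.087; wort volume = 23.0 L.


IBU = (α/100)·mass·U·1000 / V
IBU = (11.1/100)·44·0.087·1000 / 23.0

18.4743 IBU


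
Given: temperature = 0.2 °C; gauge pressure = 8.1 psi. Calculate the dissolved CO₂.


vols = (P + 14.695)·(0.01821 + 0.09011·e^(−0.04·T))
vols = (8.1 + 14.695)·(0.01821 + 0.09011·e^(−0.04·0.2))

2.4528 volumes


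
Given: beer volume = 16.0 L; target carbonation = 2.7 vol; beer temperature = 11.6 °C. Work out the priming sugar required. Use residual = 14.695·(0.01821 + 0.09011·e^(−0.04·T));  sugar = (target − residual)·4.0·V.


residual = 14.695·(0.01821 + 0.09011·e^(−0.04·11.6)) = 1.1002
sugar = (2.7 − 1.1002)·4.0·16.0

102.3883 g


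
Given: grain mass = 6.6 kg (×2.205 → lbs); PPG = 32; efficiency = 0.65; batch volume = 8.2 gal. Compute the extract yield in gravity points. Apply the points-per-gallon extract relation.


points = lbs × PPG × eff / vol
lbs = 6.6 × 2.205 = 14.5530
points = 14.5530 × 32 × 0.65 / 8.2

36.9149 points


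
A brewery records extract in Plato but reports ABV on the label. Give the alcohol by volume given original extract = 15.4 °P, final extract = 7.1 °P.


SG = 259/(259 − P);  ABV = (OG − FG)·131.25
OG = 259/(259 − 15.4) = 1.0632
FG = 259/(259 − 7.1) = 1.0282
ABV = (1.0632 − 1.0282)·131.25

4.5980 % ABV


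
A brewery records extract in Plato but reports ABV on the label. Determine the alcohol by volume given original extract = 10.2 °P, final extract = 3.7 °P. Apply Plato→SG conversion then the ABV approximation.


SG = 259/(259 − P);  ABV = (OG − FG)·131.25
OG = 259/(259 − 10.2) = 1.0410
FG = 259/(259 − 3.7) = 1.0145
ABV = (1.0410 − 1.0145)·131.25

3.4787 % ABV


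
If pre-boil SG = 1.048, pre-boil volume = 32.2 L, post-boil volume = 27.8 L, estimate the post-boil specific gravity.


SG_post = 1 + (SG_pre − 1)·V_pre/V_post
pts_pre = (1.048 − 1)·1000 = 48.0000
pts_post = 48.0000·32.2/27.8 = 55.5971
SG_post = 1 + 55.5971/1000

1.0556


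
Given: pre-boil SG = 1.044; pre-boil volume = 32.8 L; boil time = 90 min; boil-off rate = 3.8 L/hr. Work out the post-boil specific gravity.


V_post = V_pre − rate·(t/60);  SG_post = 1 + (SG_pre−1)·V_pre/V_post
V_post = 32.8 − 3.8·(90/60) = 27.1000
SG_post = 1 + (1.044 − 1)·32.8/27.1000

1.0533


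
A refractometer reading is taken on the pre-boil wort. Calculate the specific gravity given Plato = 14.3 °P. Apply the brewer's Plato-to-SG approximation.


SG = 259/(259 − P)
SG = 259/(259 − 14.3)

1.0584


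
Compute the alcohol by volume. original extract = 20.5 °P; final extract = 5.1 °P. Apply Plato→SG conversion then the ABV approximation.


SG = 259/(259 − P);  ABV = (OG − FG)·131.25
OG = 259/(259 − 20.5) = 1.0860
FG = 259/(259 − 5.1) = 1.0201
ABV = (1.0860 − 1.0201)·131.25

8.6451 % ABV


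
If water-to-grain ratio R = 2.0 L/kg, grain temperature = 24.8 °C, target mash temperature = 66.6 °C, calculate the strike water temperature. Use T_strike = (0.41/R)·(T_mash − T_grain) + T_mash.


T_strike = (0.41/2.0)·(66.6 − 24.8) + 66.6

75.1690 °C


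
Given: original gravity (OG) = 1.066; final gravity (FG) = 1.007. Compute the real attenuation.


AA = (OG−FG)/(OG−1)·100;  RA = AA·0.8192
AA = (1.066 − 1.007)/(1.066 − 1)·100 = 89.3939
RA = 89.3939·0.8192

73.2315 %


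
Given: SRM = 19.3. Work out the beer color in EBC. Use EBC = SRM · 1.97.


EBC = 19.3 · 1.97

38.0210 EBC


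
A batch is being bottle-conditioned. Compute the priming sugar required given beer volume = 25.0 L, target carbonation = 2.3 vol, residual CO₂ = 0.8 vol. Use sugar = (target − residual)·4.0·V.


sugar = (2.3 − 0.8)·4.0·25.0

150.0000 g


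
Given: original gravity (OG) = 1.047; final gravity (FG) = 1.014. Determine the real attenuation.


AA = (OG−FG)/(OG−1)·100;  RA = AA·0.8192
AA = (1.047 − 1.014)/(1.047 − 1)·100 = 70.2128
RA = 70.2128·0.8192

57.5183 %


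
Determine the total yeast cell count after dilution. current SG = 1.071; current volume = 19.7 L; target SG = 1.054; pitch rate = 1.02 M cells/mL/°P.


V_w = V·((SG_c−1)/(SG_t−1)−1);  °P = 259 − 259/SG_t;  cells = rate·(V+V_w)·°P
V_w = 19.7·((1.071−1)/(1.054−1)−1) = 6.2019
V_final = 19.7 + 6.2019 = 25.9019
°P = 259 − 259/1.054 = 13.2694
cells = 1.02·25.9019·13.2694

350.5774 billion cells


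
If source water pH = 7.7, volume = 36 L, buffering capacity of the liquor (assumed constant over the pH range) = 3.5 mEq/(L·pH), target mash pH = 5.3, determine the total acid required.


acid = buffering capacity · (pH_source − pH_target) · V
acid = 3.5 · (7.7 − 5.3) · 36

302.4000 mEq


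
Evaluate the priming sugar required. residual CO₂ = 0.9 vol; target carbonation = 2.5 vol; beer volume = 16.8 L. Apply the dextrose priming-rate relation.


sugar = (target − residual)·4.0·V
sugar = (2.5 − 0.9)·4.0·16.8

107.5200 g


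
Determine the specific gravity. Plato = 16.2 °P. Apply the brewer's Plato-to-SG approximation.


SG = 259/(259 − P)
SG = 259/(259 − 16.2)

1.0667


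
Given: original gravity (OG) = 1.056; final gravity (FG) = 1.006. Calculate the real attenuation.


AA = (OG−FG)/(OG−1)·100;  RA = AA·0.8192
AA = (1.056 − 1.006)/(1.056 − 1)·100 = 89.2857
RA = 89.2857·0.8192

73.1429 %


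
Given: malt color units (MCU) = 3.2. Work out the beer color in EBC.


SRM = 1.4922·MCU^0.6859;  EBC = SRM·1.97
SRM = 1.4922·3.2^0.6859 = 3.3137
EBC = 3.3137·1.97

6.5279 EBC


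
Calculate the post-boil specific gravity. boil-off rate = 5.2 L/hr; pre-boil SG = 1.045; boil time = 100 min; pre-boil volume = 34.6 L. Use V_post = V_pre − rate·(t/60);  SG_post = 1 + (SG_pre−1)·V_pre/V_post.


V_post = 34.6 − 5.2·(100/60) = 25.9333
SG_post = 1 + (1.045 − 1)·34.6/25.9333

1.0600


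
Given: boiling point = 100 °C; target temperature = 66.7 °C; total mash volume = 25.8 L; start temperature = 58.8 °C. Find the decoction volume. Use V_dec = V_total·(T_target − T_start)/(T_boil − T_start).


V_dec = 25.8·(66.7 − 58.8)/(100 − 58.8)

4.9471 L


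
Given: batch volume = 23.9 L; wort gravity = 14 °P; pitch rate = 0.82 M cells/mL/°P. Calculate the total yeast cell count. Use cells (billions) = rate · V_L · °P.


cells = 0.82 · 23.9 · 14

274.3720 billion cells


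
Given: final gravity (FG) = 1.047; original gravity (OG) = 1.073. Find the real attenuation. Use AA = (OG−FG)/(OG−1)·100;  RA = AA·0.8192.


AA = (1.073 − 1.047)/(1.073 − 1)·100 = 35.6164
RA = 35.6164·0.8192

29.1770 %


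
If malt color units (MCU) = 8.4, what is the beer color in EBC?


SRM = 1.4922·MCU^0.6859;  EBC = SRM·1.97
SRM = 1.4922·8.4^0.6859 = 6.4238
EBC = 6.4238·1.97

12.6548 EBC


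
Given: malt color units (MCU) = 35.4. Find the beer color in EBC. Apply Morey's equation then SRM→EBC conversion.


SRM = 1.4922·MCU^0.6859;  EBC = SRM·1.97
SRM = 1.4922·35.4^0.6859 = 17.2301
EBC = 17.2301·1.97

33.9433 EBC


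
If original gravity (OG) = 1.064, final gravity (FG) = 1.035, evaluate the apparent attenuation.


AA = (OG − FG)/(OG − 1) · 100
AA = (1.064 − 1.035)/(1.064 − 1) · 100

45.3125 %


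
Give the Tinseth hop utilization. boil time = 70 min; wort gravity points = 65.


U = 1.65·0.000125^(GP/1000) · (1 − e^(−0.04·t))/4.15
bigness = 1.65·0.000125^(65/1000) = 0.9200
boil_factor = (1 − e^(−0.04·70))/4.15 = 0.2263
U = 0.9200 · 0.2263

0.2082


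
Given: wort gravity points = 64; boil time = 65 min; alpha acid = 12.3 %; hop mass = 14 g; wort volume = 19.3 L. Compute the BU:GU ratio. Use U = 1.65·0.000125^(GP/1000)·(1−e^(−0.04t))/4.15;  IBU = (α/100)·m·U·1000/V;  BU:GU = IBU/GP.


U = 1.65·0.000125^(64/1000)·(1−e^(−0.04·65))/4.15 = 0.2071
IBU = (12.3/100)·14·0.2071·1000/19.3 = 18.4755
BU:GU = 18.4755/64

0.2887


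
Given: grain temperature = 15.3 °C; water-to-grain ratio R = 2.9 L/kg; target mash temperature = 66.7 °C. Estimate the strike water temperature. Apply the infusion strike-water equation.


T_strike = (0.41/R)·(T_mash − T_grain) + T_mash
T_strike = (0.41/2.9)·(66.7 − 15.3) + 66.7

73.9669 °C


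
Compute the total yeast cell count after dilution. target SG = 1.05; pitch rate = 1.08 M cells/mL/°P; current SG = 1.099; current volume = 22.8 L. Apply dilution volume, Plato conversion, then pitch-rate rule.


V_w = V·((SG_c−1)/(SG_t−1)−1);  °P = 259 − 259/SG_t;  cells = rate·(V+V_w)·°P
V_w = 22.8·((1.099−1)/(1.05−1)−1) = 22.3440
V_final = 22.8 + 22.3440 = 45.1440
°P = 259 − 259/1.05 = 12.3333
cells = 1.08·45.1440·12.3333

601.3181 billion cells


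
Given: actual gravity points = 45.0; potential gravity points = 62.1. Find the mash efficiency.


efficiency = actual / potential × 100
efficiency = 45.0 / 62.1 × 100

72.4638 %


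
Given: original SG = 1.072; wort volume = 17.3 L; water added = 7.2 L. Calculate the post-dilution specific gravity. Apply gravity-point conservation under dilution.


SG_new = 1 + (SG_old − 1)·V_old/(V_old + V_water)
pts = (1.072 − 1)·1000·17.3/(17.3 + 7.2) = 50.8408
SG_new = 1 + 50.8408/1000

1.0508


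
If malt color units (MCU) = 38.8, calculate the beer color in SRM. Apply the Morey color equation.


SRM = 1.4922 · MCU^0.6859
SRM = 1.4922 · 38.8^0.6859

18.3488 SRM


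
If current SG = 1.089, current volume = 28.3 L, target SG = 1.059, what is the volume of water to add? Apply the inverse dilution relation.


V_water = V·((SG_curr − 1)/(SG_target − 1) − 1)
V_water = 28.3·((1.089 − 1)/(1.059 − 1) − 1)

14.3898 L


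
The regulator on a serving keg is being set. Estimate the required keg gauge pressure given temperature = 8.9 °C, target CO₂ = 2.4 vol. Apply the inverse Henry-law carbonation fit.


psi = vols/(0.01821 + 0.09011·e^(−0.04·T)) − 14.695
psi = 2.4/(0.01821 + 0.09011·e^(−0.04·8.9)) − 14.695

14.8146 psi


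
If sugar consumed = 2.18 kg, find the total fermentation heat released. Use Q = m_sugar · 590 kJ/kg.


Q = 2.18 · 590

1286.2000 kJ


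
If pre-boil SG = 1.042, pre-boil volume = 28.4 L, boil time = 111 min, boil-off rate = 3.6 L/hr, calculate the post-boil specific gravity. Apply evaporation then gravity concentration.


V_post = V_pre − rate·(t/60);  SG_post = 1 + (SG_pre−1)·V_pre/V_post
V_post = 28.4 − 3.6·(111/60) = 21.7400
SG_post = 1 + (1.042 − 1)·28.4/21.7400

1.0549


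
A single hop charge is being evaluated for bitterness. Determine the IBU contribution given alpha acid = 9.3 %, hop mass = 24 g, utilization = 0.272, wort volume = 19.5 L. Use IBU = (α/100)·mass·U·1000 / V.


IBU = (9.3/100)·24·0.272·1000 / 19.5

31.1335 IBU


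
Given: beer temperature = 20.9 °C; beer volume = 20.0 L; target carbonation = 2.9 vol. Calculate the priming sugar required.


residual = 14.695·(0.01821 + 0.09011·e^(−0.04·T));  sugar = (target − residual)·4.0·V
residual = 14.695·(0.01821 + 0.09011·e^(−0.04·20.9)) = 0.8415
sugar = (2.9 − 0.8415)·4.0·20.0

164.6765 g


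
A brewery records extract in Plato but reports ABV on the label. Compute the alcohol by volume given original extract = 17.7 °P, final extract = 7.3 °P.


SG = 259/(259 − P);  ABV = (OG − FG)·131.25
OG = 259/(259 − 17.7) = 1.0734
FG = 259/(259 − 7.3) = 1.0290
ABV = (1.0734 − 1.0290)·131.25

5.8209 % ABV
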